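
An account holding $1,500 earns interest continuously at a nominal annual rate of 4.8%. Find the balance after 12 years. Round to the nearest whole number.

A = P·e^(rt) = 1,500·e^(0.048·12) = 1,500·e^0.576.
e^0.576 ≈ 1.778908546, so A ≈ 2,668.3628.

$2,668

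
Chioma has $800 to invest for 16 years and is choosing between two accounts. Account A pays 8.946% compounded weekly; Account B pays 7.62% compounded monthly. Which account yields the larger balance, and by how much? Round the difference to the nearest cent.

Account A, by $646.23

A: (1 + 0.08946/52)^832 ≈ 4.17924315, so 800 × 4.17924315 ≈ 3,343.3945.
B: (1 + 0.00635)^192 ≈ 3.371458194, so 800 × 3.371458194 ≈ 2,697.1666.
Difference ≈ 646.2280 in favor of A.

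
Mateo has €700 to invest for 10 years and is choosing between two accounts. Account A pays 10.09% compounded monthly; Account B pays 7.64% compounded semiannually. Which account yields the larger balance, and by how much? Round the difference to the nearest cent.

A: (1 + 0.1009/12)^120 ≈ 2.73131076, so 700 × 2.73131076 ≈ 1,911.9175.
B: (1 + 0.0382)^20 ≈ 2.11651081, so 700 × 2.11651081 ≈ 1,481.5576.
Difference ≈ 430.3600 in favor of A.

Account A, by €430.36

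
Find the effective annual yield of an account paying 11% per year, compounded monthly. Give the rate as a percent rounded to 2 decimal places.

EAR = (1 + 11%/12)^12 − 1 = (1 + 0.00916667)^12 − 1.
(1 + 0.00916667)^12 ≈ 1.115719, so EAR ≈ 11.57188%.

11.57%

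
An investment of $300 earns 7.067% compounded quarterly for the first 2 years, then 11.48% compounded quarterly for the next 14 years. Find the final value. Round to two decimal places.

$1,683.21

After 2 years at 7.067%: 300 × 1.150395679 ≈ 345.1187.
Then 14 years at 11.48%: 345.1187 × 4.877187261 ≈ 1,683.2085.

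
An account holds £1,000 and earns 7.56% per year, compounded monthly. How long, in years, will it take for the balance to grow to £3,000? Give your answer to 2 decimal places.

14.58 years

(1 + 0.0063)^(12t) = 3,000/1,000 = 3.
12t·ln(1 + 0.0063) = ln(3); 12t = 1.0986/0.00628024 ≈ 174.9316.
t ≈ 14.5776 years.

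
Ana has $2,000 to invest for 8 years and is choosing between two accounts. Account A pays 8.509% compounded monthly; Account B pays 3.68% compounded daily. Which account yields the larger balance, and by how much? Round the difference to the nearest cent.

Account A, by $1,256.52

A: (1 + 0.08509/12)^96 ≈ 1.970560288, so 2,000 × 1.970560288 ≈ 3,941.1206.
B: (1 + 0.0368/365)^2920 ≈ 1.342300805, so 2,000 × 1.342300805 ≈ 2,684.6016.
Difference ≈ 1,256.5190 in favor of A.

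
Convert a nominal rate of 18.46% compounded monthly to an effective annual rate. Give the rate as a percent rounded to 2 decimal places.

20.10%

EAR = (1 + 18.46%/12)^12 − 1 = (1 + 0.0153833)^12 − 1.
(1 + 0.0153833)^12 ≈ 1.201048, so EAR ≈ 20.10480%.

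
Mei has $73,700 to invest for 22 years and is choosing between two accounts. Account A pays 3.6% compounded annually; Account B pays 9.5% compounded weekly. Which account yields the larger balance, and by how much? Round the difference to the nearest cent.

Account A growth factor: (1 + 0.036)^22 ≈ 2.1772816832; balance ≈ 160,465.6601.
Account B growth factor: (1 + 0.095/52)^1144 ≈ 8.06951343522; balance ≈ 594,723.1402.
Account B is larger by 434,257.4801.

Account B, by $434,257.48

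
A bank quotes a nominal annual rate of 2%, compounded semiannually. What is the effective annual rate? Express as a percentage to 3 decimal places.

2.010%

One year is 2 periods at 0.01 each: (1 + 0.01)^2 ≈ 1.0201.
EAR = 1.0201 − 1 ≈ 2.01000%.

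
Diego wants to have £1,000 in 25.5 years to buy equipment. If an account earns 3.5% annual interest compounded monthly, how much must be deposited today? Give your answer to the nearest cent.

£410.16

Growth factor = (1 + 0.035/12)^306 ≈ 2.43805591.
P = 1,000/2.43805591 ≈ 410.1629.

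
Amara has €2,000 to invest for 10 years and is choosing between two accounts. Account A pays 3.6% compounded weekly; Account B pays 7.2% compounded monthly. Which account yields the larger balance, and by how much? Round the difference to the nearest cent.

Account B, by €1,233.73

A: (1 + 0.036/52)^520 ≈ 1.433150893, so 2,000 × 1.433150893 ≈ 2,866.3018.
B: (1 + 0.006)^120 ≈ 2.050018057, so 2,000 × 2.050018057 ≈ 4,100.0361.
Difference ≈ 1,233.7343 in favor of B.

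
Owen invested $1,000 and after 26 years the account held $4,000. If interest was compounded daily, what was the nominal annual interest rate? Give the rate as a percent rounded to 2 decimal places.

The 9490-period growth factor is 4,000/1,000 = 4.
r/365 = 4^(1/9490) − 1 ≈ 0.00014609, so r ≈ 365·0.00014609 = 5.33229%.

5.33%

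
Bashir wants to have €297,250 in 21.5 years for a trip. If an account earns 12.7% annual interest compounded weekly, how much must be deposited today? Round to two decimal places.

Periodic rate = 12.7%/52 = 0.00244231; 1118 periods.
P = 297,250/(1 + 0.127/52)^1118 ≈ 297,250/15.2895724759 ≈ 19,441.3546.

€19,441.35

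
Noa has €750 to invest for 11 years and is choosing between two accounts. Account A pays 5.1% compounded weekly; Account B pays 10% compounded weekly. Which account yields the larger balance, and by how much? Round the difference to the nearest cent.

A: (1 + 0.051/52)^572 ≈ 1.751942328, so 750 × 1.751942328 ≈ 1,313.9567.
B: (1 + 0.1/52)^572 ≈ 3.000994284, so 750 × 3.000994284 ≈ 2,250.7457.
Difference ≈ 936.7890 in favor of B.

Account B, by €936.79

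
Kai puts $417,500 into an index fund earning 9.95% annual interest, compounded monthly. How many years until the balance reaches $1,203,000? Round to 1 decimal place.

10.7 years

We need (1 + 0.00829167)^(12t) = 2.8814, so 12t = ln 2.8814 / ln 1.008292 ≈ 128.1613.
t ≈ 128.1613/12 = 10.6801 years.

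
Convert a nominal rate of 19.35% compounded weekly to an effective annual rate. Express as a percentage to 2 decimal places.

EAR = (1 + 19.35%/52)^52 − 1 = (1 + 0.00372115)^52 − 1.
(1 + 0.00372115)^52 ≈ 1.213054, so EAR ≈ 21.30537%.

21.31%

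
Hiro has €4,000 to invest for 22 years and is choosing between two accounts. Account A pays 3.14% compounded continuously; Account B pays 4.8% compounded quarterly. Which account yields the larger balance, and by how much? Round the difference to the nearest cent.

Account B, by €3,446.09

A: e^(0.0314·22) = e^0.6908 ≈ 1.995311144, so 4,000 × 1.995311144 ≈ 7,981.2446.
B: (1 + 0.012)^88 ≈ 2.8568346213, so 4,000 × 2.8568346213 ≈ 11,427.3385.
Difference ≈ 3,446.0939 in favor of B.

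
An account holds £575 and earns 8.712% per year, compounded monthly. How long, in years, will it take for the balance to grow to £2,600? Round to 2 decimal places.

17.38 years

(1 + 0.00726)^(12t) = 2,600/575 = 4.5217.
12t·ln(1 + 0.00726) = ln(4.5217); 12t = 1.5089/0.00723377 ≈ 208.5905.
t ≈ 17.3825 years.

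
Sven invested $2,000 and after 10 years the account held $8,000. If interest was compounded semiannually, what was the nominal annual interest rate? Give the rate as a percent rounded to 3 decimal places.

(1 + r/2)^20 = 8,000/2,000 = 4.
1 + r/2 = 4^(1/20) ≈ 1.071773, so r/2 ≈ 0.0717735.
r ≈ 2·0.0717735 = 14.35469%.

14.355%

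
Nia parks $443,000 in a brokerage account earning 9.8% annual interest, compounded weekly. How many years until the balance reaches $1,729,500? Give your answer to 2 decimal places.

13.91 years

We need (1 + 0.00188462)^(52t) = 3.9041, so 52t = ln 3.9041 / ln 1.001885 ≈ 723.3841.
t ≈ 723.3841/52 = 13.9112 years.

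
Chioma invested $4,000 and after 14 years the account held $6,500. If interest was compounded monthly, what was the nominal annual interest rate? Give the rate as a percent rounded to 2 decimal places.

3.47%

(1 + r/12)^168 = 6,500/4,000 = 1.625.
1 + r/12 = 1.625^(1/168) ≈ 1.002894, so r/12 ≈ 0.00289411.
r ≈ 12·0.00289411 = 3.47293%.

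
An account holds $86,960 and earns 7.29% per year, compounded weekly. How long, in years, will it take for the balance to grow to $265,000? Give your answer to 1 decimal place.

(1 + 0.00140192)^(52t) = 265,000/86,960 = 3.0474.
52t·ln(1 + 0.00140192) = ln(3.0474); 52t = 1.1143/0.00140094 ≈ 795.3806.
t ≈ 15.2958 years.

15.3 years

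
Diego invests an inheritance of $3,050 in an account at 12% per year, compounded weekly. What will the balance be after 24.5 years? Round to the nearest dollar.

Growth factor = (1 + 0.12/52)^1274 ≈ 18.851884874.
A ≈ 3,050 × 18.851884874 ≈ 57,498.2489.

$57,498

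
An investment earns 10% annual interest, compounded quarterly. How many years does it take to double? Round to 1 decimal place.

7.0 years

(1 + 0.025)^(4t) = 2.
4t = ln 2 / ln(1 + 0.025) ≈ 0.69315/0.0246926 ≈ 28.0710.
t ≈ 7.0178.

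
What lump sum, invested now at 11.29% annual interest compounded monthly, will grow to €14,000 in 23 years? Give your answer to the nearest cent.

Growth factor = (1 + 0.1129/12)^276 ≈ 13.257464747.
P = 14,000/13.257464747 ≈ 1,056.0088.

€1,056.01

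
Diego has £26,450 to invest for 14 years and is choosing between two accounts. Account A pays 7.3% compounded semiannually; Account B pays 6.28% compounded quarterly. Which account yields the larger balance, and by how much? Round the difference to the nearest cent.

Account A, by £8,888.01

A: (1 + 0.0365)^28 ≈ 2.7286044309, so 26,450 × 2.7286044309 ≈ 72,171.5872.
B: (1 + 0.0157)^56 ≈ 2.3925737705, so 26,450 × 2.3925737705 ≈ 63,283.5762.
Difference ≈ 8,888.0110 in favor of A.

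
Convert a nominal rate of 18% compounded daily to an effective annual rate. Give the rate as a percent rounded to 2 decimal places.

One year is 365 periods at 0.000493151 each: (1 + 0.000493151)^365 ≈ 1.197164.
EAR = 1.197164 − 1 ≈ 19.71642%.

19.72%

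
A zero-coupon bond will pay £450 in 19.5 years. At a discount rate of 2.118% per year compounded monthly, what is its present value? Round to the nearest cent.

Periodic rate = 2.118%/12 = 0.001765; 234 periods.
P = 450/(1 + 0.001765)^234 ≈ 450/1.51081002 ≈ 297.8535.

£297.85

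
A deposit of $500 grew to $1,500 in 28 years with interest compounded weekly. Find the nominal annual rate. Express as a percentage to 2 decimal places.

3.93%

(1 + r/52)^1456 = 1,500/500 = 3.
1 + r/52 = 3^(1/1456) ≈ 1.000755, so r/52 ≈ 0.000754826.
r ≈ 52·0.000754826 = 3.92510%.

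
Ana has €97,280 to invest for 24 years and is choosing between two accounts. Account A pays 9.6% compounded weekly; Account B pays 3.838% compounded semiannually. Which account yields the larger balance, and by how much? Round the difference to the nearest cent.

Account A growth factor: (1 + 0.096/52)^1248 ≈ 9.99291003175; balance ≈ 972,110.2879.
Account B growth factor: (1 + 0.01919)^48 ≈ 2.49027543342; balance ≈ 242,253.9942.
Account A is larger by 729,856.2937.

Account A, by €729,856.29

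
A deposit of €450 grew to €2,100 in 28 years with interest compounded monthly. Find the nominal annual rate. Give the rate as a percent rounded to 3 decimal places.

5.514%

(1 + r/12)^336 = 2,100/450 = 4.66667.
1 + r/12 = 4.66667^(1/336) ≈ 1.004595, so r/12 ≈ 0.00459518.
r ≈ 12·0.00459518 = 5.51422%.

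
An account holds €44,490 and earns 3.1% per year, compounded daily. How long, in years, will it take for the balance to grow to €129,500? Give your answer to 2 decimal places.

34.47 years

We need (1 + 0.0000849315)^(365t) = 2.9108, so 365t = ln 2.9108 / ln 1.000085 ≈ 12580.2761.
t ≈ 12580.2761/365 = 34.4665 years.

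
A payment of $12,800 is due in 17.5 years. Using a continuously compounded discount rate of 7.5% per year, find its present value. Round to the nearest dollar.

$3,445

P = A·e^(−rt) = 12,800·e^(−1.3125).
e^(−1.3125) ≈ 0.26914634873, so P ≈ 3,445.0733.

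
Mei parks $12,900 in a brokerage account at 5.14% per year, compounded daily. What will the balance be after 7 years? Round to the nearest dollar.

$18,486

Growth factor = (1 + 0.0514/365)^2555 ≈ 1.4330064767.
A ≈ 12,900 × 1.4330064767 ≈ 18,485.7835.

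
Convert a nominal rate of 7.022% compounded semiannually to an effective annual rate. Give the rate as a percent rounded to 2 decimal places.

7.15%

One year is 2 periods at 0.03511 each: (1 + 0.03511)^2 ≈ 1.071453.
EAR = 1.071453 − 1 ≈ 7.14527%.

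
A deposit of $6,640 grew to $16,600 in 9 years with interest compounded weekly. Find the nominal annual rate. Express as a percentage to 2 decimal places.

10.19%

The 468-period growth factor is 16,600/6,640 = 2.5.
r/52 = 2.5^(1/468) − 1 ≈ 0.0019598, so r ≈ 52·0.0019598 = 10.19098%.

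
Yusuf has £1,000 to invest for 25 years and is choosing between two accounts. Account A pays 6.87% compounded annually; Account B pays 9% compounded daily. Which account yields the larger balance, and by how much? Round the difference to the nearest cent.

Account A growth factor: (1 + 0.0687)^25 ≈ 5.264961924; balance ≈ 5,264.9619.
Account B growth factor: (1 + 0.09/365)^9125 ≈ 9.485104762; balance ≈ 9,485.1048.
Account B is larger by 4,220.1428.

Account B, by £4,220.14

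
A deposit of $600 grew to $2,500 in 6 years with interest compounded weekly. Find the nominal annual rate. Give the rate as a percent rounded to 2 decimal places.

(1 + r/52)^312 = 2,500/600 = 4.16667.
1 + r/52 = 4.16667^(1/312) ≈ 1.004585, so r/52 ≈ 0.00458457.
r ≈ 52·0.00458457 = 23.83975%.

23.84%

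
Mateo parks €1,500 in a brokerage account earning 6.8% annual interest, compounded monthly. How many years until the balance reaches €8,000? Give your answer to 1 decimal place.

24.7 years

We need (1 + 0.00566667)^(12t) = 5.3333, so 12t = ln 5.3333 / ln 1.005667 ≈ 296.2438.
t ≈ 296.2438/12 = 24.6870 years.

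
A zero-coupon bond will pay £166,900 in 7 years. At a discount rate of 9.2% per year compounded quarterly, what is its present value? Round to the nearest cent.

Growth factor = (1 + 0.023)^28 ≈ 1.89024345916.
P = 166,900/1.89024345916 ≈ 88,295.5046.

£88,295.50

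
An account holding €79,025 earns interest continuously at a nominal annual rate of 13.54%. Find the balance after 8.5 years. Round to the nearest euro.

A = P·e^(rt) = 79,025·e^(0.1354·8.5) = 79,025·e^1.1509.
e^1.1509 ≈ 3.16103656276, so A ≈ 249,800.9144.

€249,801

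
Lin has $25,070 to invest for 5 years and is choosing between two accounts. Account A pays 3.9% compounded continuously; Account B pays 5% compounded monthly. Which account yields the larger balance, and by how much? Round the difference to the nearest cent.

A: e^(0.039·5) = e^0.195 ≈ 1.2153109865, so 25,070 × 1.2153109865 ≈ 30,467.8464.
B: (1 + 0.05/12)^60 ≈ 1.2833586785, so 25,070 × 1.2833586785 ≈ 32,173.8021.
Difference ≈ 1,705.9556 in favor of B.

Account B, by $1,705.96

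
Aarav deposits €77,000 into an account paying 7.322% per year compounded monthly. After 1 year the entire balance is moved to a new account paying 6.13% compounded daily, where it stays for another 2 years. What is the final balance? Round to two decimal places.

Phase 1: 77,000·(1 + 0.07322/12)^12 ≈ 82,831.0461.
Phase 2: 82,831.0461·(1 + 0.0613/365)^730 ≈ 93,633.9143.

€93,633.91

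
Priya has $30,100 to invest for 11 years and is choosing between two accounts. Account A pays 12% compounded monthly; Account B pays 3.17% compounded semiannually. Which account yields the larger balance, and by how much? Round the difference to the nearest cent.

A: (1 + 0.01)^132 ≈ 3.71895856193, so 30,100 × 3.71895856193 ≈ 111,940.6527.
B: (1 + 0.01585)^22 ≈ 1.4133537273, so 30,100 × 1.4133537273 ≈ 42,541.9472.
Difference ≈ 69,398.7055 in favor of A.

Account A, by $69,398.71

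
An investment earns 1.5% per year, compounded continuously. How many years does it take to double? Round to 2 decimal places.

46.21 years

e^(0.015t) = 2, so 0.015t = ln 2 ≈ 0.69315.
t ≈ 0.69315/0.015 ≈ 46.2098.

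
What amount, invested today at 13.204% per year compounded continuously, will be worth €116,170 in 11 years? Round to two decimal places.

P = A·e^(−rt) = 116,170·e^(−1.45244).
e^(−1.45244) ≈ 0.233998634292, so P ≈ 27,183.6213.

€27,183.62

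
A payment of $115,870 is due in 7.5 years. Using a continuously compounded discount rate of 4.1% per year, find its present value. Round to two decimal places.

P = A·e^(−rt) = 115,870·e^(−0.3075).
e^(−0.3075) ≈ 0.735282867548, so P ≈ 85,197.2259.

$85,197.23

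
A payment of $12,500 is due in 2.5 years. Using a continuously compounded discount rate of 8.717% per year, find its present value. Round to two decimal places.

P = A·e^(−rt) = 12,500·e^(−0.217925).
e^(−0.217925) ≈ 0.80418575334, so P ≈ 10,052.3219.

$10,052.32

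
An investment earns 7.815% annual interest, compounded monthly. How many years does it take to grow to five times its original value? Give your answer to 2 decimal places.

20.66 years

(1 + 0.0065125)^(12t) = 5.
12t = ln 5 / ln(1 + 0.0065125) ≈ 1.6094/0.00649139 ≈ 247.9344.
t ≈ 20.6612.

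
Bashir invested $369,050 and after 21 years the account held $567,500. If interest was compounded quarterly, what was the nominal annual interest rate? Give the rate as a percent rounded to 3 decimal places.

2.054%

The 84-period growth factor is 567,500/369,050 = 1.53773.
r/4 = 1.53773^(1/84) − 1 ≈ 0.00513587, so r ≈ 4·0.00513587 = 2.05435%.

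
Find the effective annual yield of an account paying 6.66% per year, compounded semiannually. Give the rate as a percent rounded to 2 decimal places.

6.77%

EAR = (1 + 6.66%/2)^2 − 1 = (1 + 0.0333)^2 − 1.
(1 + 0.0333)^2 ≈ 1.067709, so EAR ≈ 6.77089%.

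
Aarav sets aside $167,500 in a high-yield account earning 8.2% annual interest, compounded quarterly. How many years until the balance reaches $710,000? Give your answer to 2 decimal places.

(1 + 0.0205)^(4t) = 710,000/167,500 = 4.2388.
4t·ln(1 + 0.0205) = ln(4.2388); 4t = 1.4443/0.0202927 ≈ 71.1725.
t ≈ 17.7931 years.

17.79 years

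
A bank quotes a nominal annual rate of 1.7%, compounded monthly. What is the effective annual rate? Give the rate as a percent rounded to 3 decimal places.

1.713%

EAR = (1 + 1.7%/12)^12 − 1 = (1 + 0.00141667)^12 − 1.
(1 + 0.00141667)^12 ≈ 1.017133, so EAR ≈ 1.71331%.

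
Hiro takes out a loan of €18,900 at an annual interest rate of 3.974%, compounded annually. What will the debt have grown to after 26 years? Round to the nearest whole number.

€52,060

Annual rate = 3.974% = 0.03974; years = 26.
A = 18,900·(1 + 0.03974)^26 ≈ 18,900·2.7545049345 ≈ 52,060.1433.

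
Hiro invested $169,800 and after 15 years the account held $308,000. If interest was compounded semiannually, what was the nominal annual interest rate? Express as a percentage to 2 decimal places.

4.01%

The 30-period growth factor is 308,000/169,800 = 1.8139.
r/2 = 1.8139^(1/30) − 1 ≈ 0.0200476, so r ≈ 2·0.0200476 = 4.00952%.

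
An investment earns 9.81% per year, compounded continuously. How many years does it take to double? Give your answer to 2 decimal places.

7.07 years

e^(0.0981t) = 2, so 0.0981t = ln 2 ≈ 0.69315.
t ≈ 0.69315/0.0981 ≈ 7.0657.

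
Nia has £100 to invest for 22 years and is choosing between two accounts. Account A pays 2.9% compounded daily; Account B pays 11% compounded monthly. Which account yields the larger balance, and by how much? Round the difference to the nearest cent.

A: (1 + 0.029/365)^8030 ≈ 1.89264374, so 100 × 1.89264374 ≈ 189.2644.
B: (1 + 0.11/12)^264 ≈ 11.12256195, so 100 × 11.12256195 ≈ 1,112.2562.
Difference ≈ 922.9918 in favor of B.

Account B, by £922.99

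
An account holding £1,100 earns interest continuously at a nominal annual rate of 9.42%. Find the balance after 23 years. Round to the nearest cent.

£9,601.41

A = P·e^(rt) = 1,100·e^(0.0942·23) = 1,100·e^2.1666.
e^2.1666 ≈ 8.728556441, so A ≈ 9,601.4121.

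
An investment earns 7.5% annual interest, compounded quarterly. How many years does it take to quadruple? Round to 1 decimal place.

(1 + 0.01875)^(4t) = 4.
4t = ln 4 / ln(1 + 0.01875) ≈ 1.3863/0.0185764 ≈ 74.6267.
t ≈ 18.6567.

18.7 years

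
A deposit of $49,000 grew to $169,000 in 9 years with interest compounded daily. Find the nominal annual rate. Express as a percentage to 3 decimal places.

13.759%

(1 + r/365)^3285 = 169,000/49,000 = 3.44898.
1 + r/365 = 3.44898^(1/3285) ≈ 1.000377, so r/365 ≈ 0.000376959.
r ≈ 365·0.000376959 = 13.75902%.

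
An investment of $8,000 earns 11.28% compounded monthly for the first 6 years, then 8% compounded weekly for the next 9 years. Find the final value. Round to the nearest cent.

$32,218.06

After 6 years at 11.28%: 8,000 × 1.9613614207 ≈ 15,690.8914.
Then 9 years at 8%: 15,690.8914 × 2.0532968508 ≈ 32,218.0578.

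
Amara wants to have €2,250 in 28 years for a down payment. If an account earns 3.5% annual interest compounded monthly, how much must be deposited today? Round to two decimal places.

Periodic rate = 3.5%/12 = 0.00291667; 336 periods.
P = 2,250/(1 + 0.035/12)^336 ≈ 2,250/2.660658387 ≈ 845.6554.

€845.66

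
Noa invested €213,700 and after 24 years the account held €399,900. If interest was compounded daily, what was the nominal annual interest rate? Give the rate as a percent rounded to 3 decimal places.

The 8760-period growth factor is 399,900/213,700 = 1.87131.
r/365 = 1.87131^(1/8760) − 1 ≈ 0.000071537, so r ≈ 365·0.000071537 = 2.61110%.

2.611%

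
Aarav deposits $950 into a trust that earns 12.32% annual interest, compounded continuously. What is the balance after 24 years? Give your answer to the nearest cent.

$18,274.50

A = P·e^(rt) = 950·e^(0.1232·24) = 950·e^2.9568.
e^2.9568 ≈ 19.236316946, so A ≈ 18,274.5011.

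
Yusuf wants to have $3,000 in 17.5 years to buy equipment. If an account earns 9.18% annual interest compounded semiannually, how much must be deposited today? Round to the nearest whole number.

$624

Periodic rate = 9.18%/2 = 0.0459; 35 periods.
P = 3,000/(1 + 0.0459)^35 ≈ 3,000/4.810117717 ≈ 623.6854.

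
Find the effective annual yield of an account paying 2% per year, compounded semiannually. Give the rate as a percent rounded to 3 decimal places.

One year is 2 periods at 0.01 each: (1 + 0.01)^2 ≈ 1.0201.
EAR = 1.0201 − 1 ≈ 2.01000%.

2.010%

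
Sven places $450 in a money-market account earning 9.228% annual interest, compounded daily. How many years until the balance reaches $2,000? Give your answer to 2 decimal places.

(1 + 0.000252822)^(365t) = 2,000/450 = 4.4444.
365t·ln(1 + 0.000252822) = ln(4.4444); 365t = 1.4917/0.00025279 ≈ 5900.7678.
t ≈ 16.1665 years.

16.17 years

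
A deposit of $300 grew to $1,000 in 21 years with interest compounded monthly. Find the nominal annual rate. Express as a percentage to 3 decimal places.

The 252-period growth factor is 1,000/300 = 3.33333.
r/12 = 3.33333^(1/252) − 1 ≈ 0.0047891, so r ≈ 12·0.0047891 = 5.74692%.

5.747%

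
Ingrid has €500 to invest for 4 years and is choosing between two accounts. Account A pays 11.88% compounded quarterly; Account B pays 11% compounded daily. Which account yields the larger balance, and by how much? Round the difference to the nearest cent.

Account A growth factor: (1 + 0.0297)^16 ≈ 1.59724451; balance ≈ 798.6223.
Account B growth factor: (1 + 0.11/365)^1460 ≈ 1.5526043; balance ≈ 776.3021.
Account A is larger by 22.3201.

Account A, by €22.32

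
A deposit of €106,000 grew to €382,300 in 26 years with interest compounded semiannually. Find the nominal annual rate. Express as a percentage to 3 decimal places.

4.995%

(1 + r/2)^52 = 382,300/106,000 = 3.6066.
1 + r/2 = 3.6066^(1/52) ≈ 1.024975, so r/2 ≈ 0.0249754.
r ≈ 2·0.0249754 = 4.99507%.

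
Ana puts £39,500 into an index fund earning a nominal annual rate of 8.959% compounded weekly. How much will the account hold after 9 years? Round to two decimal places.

Growth factor = (1 + 0.08959/52)^468 ≈ 2.2380751921.
A ≈ 39,500 × 2.2380751921 ≈ 88,403.9701.

£88,403.97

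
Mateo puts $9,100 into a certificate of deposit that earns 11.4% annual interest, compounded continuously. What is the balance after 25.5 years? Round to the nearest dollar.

A = P·e^(rt) = 9,100·e^(0.114·25.5) = 9,100·e^2.907.
e^2.907 ≈ 18.3018106944, so A ≈ 166,546.4773.

$166,546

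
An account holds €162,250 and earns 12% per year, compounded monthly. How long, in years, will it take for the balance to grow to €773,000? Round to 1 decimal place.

13.1 years

(1 + 0.01)^(12t) = 773,000/162,250 = 4.7643.
12t·ln(1 + 0.01) = ln(4.7643); 12t = 1.5611/0.00995033 ≈ 156.8933.
t ≈ 13.0744 years.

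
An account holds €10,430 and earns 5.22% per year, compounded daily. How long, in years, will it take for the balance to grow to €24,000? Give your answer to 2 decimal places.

We need (1 + 0.000143014)^(365t) = 2.3011, so 365t = ln 2.3011 / ln 1.000143 ≈ 5827.6036.
t ≈ 5827.6036/365 = 15.9660 years.

15.97 years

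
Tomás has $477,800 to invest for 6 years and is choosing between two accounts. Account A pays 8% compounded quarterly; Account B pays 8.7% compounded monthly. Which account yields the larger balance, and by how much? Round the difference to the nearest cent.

A: (1 + 0.02)^24 ≈ 1.60843724948, so 477,800 × 1.60843724948 ≈ 768,511.3178.
B: (1 + 0.00725)^72 ≈ 1.68222420011, so 477,800 × 1.68222420011 ≈ 803,766.7228.
Difference ≈ 35,255.4050 in favor of B.

Account B, by $35,255.41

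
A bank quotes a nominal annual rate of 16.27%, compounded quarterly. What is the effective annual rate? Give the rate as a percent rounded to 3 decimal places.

EAR = (1 + 16.27%/4)^4 − 1 = (1 + 0.040675)^4 − 1.
(1 + 0.040675)^4 ≈ 1.172899, so EAR ≈ 17.28987%.

17.290%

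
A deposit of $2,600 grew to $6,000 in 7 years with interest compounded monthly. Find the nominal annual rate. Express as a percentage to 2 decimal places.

12.01%

(1 + r/12)^84 = 6,000/2,600 = 2.30769.
1 + r/12 = 2.30769^(1/84) ≈ 1.010005, so r/12 ≈ 0.0100051.
r ≈ 12·0.0100051 = 12.00606%.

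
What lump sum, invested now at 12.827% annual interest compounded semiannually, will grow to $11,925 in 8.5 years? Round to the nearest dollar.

Growth factor = (1 + 0.064135)^17 ≈ 2.8770298609.
P = 11,925/2.8770298609 ≈ 4,144.8996.

$4,145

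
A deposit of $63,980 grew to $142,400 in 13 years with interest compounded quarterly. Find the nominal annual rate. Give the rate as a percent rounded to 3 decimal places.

6.202%

(1 + r/4)^52 = 142,400/63,980 = 2.2257.
1 + r/4 = 2.2257^(1/52) ≈ 1.015505, so r/4 ≈ 0.0155049.
r ≈ 4·0.0155049 = 6.20197%.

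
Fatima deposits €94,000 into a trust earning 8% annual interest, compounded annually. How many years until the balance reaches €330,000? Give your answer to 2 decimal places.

16.32 years

We need (1 + 0.08)^t = 3.5106, so t = ln 3.5106 / ln 1.08 ≈ 16.3173.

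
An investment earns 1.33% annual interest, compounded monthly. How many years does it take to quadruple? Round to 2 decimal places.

104.29 years

(1 + 0.00110833)^(12t) = 4.
12t = ln 4 / ln(1 + 0.00110833) ≈ 1.3863/0.00110772 ≈ 1251.4849.
t ≈ 104.2904.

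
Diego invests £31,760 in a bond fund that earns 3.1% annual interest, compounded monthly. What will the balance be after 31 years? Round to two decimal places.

Growth factor = (1 + 0.031/12)^372 ≈ 2.6110719399.
A ≈ 31,760 × 2.6110719399 ≈ 82,927.6448.

£82,927.64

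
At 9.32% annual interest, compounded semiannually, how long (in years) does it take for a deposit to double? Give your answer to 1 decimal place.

(1 + 0.0466)^(2t) = 2.
2t = ln 2 / ln(1 + 0.0466) ≈ 0.69315/0.0455468 ≈ 15.2183.
t ≈ 7.6092.

7.6 years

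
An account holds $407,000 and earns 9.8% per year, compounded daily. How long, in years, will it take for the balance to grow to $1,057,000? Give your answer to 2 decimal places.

9.74 years

(1 + 0.000268493)^(365t) = 1,057,000/407,000 = 2.5971.
365t·ln(1 + 0.000268493) = ln(2.5971); 365t = 0.95438/0.000268457 ≈ 3555.0438.
t ≈ 9.7398 years.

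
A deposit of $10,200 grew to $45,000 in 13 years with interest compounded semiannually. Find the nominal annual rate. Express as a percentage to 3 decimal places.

The 26-period growth factor is 45,000/10,200 = 4.41176.
r/2 = 4.41176^(1/26) − 1 ≈ 0.0587484, so r ≈ 2·0.0587484 = 11.74969%.

11.750%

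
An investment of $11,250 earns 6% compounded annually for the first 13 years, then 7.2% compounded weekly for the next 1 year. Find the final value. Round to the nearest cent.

$25,785.55

Phase 1: 11,250·(1 + 0.06)^13 ≈ 23,995.4429.
Phase 2: 23,995.4429·(1 + 0.072/52)^52 ≈ 25,785.5468.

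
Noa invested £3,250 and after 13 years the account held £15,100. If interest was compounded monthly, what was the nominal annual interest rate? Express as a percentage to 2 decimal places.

The 156-period growth factor is 15,100/3,250 = 4.64615.
r/12 = 4.64615^(1/156) − 1 ≈ 0.00989504, so r ≈ 12·0.00989504 = 11.87405%.

11.87%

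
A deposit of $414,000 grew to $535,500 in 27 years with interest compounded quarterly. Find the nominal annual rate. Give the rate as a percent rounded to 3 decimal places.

0.954%

(1 + r/4)^108 = 535,500/414,000 = 1.29348.
1 + r/4 = 1.29348^(1/108) ≈ 1.002386, so r/4 ≈ 0.00238557.
r ≈ 4·0.00238557 = 0.95423%.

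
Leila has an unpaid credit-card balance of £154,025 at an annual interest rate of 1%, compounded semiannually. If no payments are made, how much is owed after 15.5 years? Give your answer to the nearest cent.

Periodic rate = 1%/2 = 0.005; periods = 2·15.5 = 31.
A = 154,025·(1 + 0.005)^31 ≈ 154,025·1.16720708331 ≈ 179,779.0710.

£179,779.07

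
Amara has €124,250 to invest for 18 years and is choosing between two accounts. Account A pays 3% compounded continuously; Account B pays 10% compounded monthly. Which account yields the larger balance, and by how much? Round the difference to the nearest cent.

A: e^(0.03·18) = e^0.54 ≈ 1.71600686218, so 124,250 × 1.71600686218 ≈ 213,213.8526.
B: (1 + 0.1/12)^216 ≈ 6.00469346724, so 124,250 × 6.00469346724 ≈ 746,083.1633.
Difference ≈ 532,869.3107 in favor of B.

Account B, by €532,869.31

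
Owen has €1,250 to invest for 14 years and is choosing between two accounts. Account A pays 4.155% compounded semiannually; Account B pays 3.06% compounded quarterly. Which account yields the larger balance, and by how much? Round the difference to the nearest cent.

A: (1 + 0.020775)^28 ≈ 1.778446083, so 1,250 × 1.778446083 ≈ 2,223.0576.
B: (1 + 0.00765)^56 ≈ 1.532299701, so 1,250 × 1.532299701 ≈ 1,915.3746.
Difference ≈ 307.6830 in favor of A.

Account A, by €307.68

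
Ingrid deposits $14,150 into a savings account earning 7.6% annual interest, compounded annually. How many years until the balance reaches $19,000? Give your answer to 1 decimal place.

4.0 years

(1 + 0.076)^t = 19,000/14,150 = 1.3428.
t·ln(1 + 0.076) = ln(1.3428); t = 0.29472/0.0732505 ≈ 4.0235.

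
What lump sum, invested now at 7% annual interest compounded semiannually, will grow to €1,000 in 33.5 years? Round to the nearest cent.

Growth factor = (1 + 0.035)^67 ≈ 10.0231317.
P = 1,000/10.0231317 ≈ 99.7692.

€99.77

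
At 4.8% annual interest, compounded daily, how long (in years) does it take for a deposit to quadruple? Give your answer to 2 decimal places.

28.88 years

(1 + 0.000131507)^(365t) = 4.
365t = ln 4 / ln(1 + 0.000131507) ≈ 1.3863/0.000131498 ≈ 10542.3065.
t ≈ 28.8830.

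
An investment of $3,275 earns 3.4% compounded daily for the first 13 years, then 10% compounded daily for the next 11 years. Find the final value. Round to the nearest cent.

$15,304.50

After 13 years at 3.4%: 3,275 × 1.5557837143 ≈ 5,095.1917.
Then 11 years at 10%: 5,095.1917 × 3.0037134582 ≈ 15,304.4958.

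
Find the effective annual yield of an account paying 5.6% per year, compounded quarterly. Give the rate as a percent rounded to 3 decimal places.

5.719%

One year is 4 periods at 0.014 each: (1 + 0.014)^4 ≈ 1.057187.
EAR = 1.057187 − 1 ≈ 5.71870%.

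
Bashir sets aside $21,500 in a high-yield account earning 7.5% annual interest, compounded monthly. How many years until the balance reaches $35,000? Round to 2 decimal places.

6.52 years

(1 + 0.00625)^(12t) = 35,000/21,500 = 1.6279.
12t·ln(1 + 0.00625) = ln(1.6279); 12t = 0.4873/0.00623055 ≈ 78.2106.
t ≈ 6.5176 years.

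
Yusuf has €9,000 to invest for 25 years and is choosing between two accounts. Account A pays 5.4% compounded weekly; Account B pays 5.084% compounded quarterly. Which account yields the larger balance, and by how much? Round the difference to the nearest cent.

Account A, by €2,868.70

Account A growth factor: (1 + 0.054/52)^1300 ≈ 3.8547244404; balance ≈ 34,692.5200.
Account B growth factor: (1 + 0.01271)^100 ≈ 3.5359803584; balance ≈ 31,823.8232.
Account A is larger by 2,868.6967.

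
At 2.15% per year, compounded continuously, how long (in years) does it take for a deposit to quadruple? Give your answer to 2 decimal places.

e^(0.0215t) = 4, so 0.0215t = ln 4 ≈ 1.3863.
t ≈ 1.3863/0.0215 ≈ 64.4788.

64.48 years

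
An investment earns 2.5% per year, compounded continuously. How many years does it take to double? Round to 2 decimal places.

e^(0.025t) = 2, so 0.025t = ln 2 ≈ 0.69315.
t ≈ 0.69315/0.025 ≈ 27.7259.

27.73 years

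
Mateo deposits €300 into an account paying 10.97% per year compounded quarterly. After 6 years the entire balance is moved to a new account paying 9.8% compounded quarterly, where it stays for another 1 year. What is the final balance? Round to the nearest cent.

€632.66

After 6 years at 10.97%: 300 × 1.91426958 ≈ 574.2809.
Then 1 years at 9.8%: 574.2809 × 1.10166068 ≈ 632.6627.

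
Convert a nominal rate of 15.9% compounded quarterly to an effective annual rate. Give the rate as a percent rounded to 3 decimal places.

16.873%

EAR = (1 + 15.9%/4)^4 − 1 = (1 + 0.03975)^4 − 1.
(1 + 0.03975)^4 ≈ 1.168734, so EAR ≈ 16.87341%.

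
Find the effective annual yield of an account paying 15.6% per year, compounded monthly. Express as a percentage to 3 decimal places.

16.765%

One year is 12 periods at 0.013 each: (1 + 0.013)^12 ≈ 1.167652.
EAR = 1.167652 − 1 ≈ 16.76518%.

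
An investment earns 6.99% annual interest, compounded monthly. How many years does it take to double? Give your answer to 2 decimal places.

9.95 years

(1 + 0.005825)^(12t) = 2.
12t = ln 2 / ln(1 + 0.005825) ≈ 0.69315/0.0058081 ≈ 119.3415.
t ≈ 9.9451.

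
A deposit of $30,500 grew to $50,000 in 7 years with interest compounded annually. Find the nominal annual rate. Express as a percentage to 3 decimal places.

7.317%

(1 + r)^7 = 50,000/30,500 = 1.63934.
1 + r = 1.63934^(1/7) ≈ 1.073167, so r ≈ 0.0731666.
r ≈ 7.31666%.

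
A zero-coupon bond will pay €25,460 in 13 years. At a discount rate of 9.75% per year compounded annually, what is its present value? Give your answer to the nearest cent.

Annual rate = 9.75% = 0.0975; 13 periods.
P = 25,460/(1 + 0.0975)^13 ≈ 25,460/3.3516516613 ≈ 7,596.2548.

€7,596.25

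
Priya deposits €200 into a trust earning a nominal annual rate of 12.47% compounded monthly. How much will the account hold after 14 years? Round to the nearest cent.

Growth factor = (1 + 0.1247/12)^168 ≈ 5.679092617.
A ≈ 200 × 5.679092617 ≈ 1,135.8185.

€1,135.82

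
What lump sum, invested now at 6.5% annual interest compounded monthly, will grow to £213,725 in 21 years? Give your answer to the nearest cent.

£54,782.66

Periodic rate = 6.5%/12 = 0.00541667; 252 periods.
P = 213,725/(1 + 0.065/12)^252 ≈ 213,725/3.90132570927 ≈ 54,782.6600.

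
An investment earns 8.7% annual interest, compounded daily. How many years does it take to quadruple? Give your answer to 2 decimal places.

15.94 years

(1 + 0.000238356)^(365t) = 4.
365t = ln 4 / ln(1 + 0.000238356) ≈ 1.3863/0.000238328 ≈ 5816.7557.
t ≈ 15.9363.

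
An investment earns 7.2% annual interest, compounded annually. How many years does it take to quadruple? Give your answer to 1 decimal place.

19.9 years

(1 + 0.072)^t = 4.
t = ln 4 / ln(1 + 0.072) ≈ 1.3863/0.0695261 ≈ 19.9392.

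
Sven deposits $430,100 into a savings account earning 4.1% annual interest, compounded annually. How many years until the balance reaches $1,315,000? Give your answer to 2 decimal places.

(1 + 0.041)^t = 1,315,000/430,100 = 3.0574.
t·ln(1 + 0.041) = ln(3.0574); t = 1.1176/0.0401818 ≈ 27.8130.

27.81 years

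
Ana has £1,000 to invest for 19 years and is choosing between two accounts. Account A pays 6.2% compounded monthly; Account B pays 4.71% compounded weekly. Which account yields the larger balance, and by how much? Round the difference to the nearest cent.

Account A growth factor: (1 + 0.062/12)^228 ≈ 3.238036977; balance ≈ 3,238.0370.
Account B growth factor: (1 + 0.0471/52)^988 ≈ 2.446100094; balance ≈ 2,446.1001.
Account A is larger by 791.9369.

Account A, by £791.94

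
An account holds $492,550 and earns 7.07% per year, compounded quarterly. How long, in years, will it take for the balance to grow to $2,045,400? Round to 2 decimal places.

20.32 years

(1 + 0.017675)^(4t) = 2,045,400/492,550 = 4.1527.
4t·ln(1 + 0.017675) = ln(4.1527); 4t = 1.4238/0.0175206 ≈ 81.2616.
t ≈ 20.3154 years.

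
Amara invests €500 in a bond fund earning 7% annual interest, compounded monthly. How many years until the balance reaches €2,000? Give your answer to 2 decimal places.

19.86 years

(1 + 0.00583333)^(12t) = 2,000/500 = 4.
12t·ln(1 + 0.00583333) = ln(4); 12t = 1.3863/0.00581639 ≈ 238.3429.
t ≈ 19.8619 years.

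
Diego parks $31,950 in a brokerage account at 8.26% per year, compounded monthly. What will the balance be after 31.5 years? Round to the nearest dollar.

Growth factor = (1 + 0.0826/12)^378 ≈ 13.369633912.
A ≈ 31,950 × 13.369633912 ≈ 427,159.8035.

$427,160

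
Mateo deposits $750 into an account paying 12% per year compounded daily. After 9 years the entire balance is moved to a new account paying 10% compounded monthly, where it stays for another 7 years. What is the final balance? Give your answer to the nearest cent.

$4,433.72

Phase 1: 750·(1 + 0.12/365)^3285 ≈ 2,208.1177.
Phase 2: 2,208.1177·(1 + 0.1/12)^84 ≈ 4,433.7240.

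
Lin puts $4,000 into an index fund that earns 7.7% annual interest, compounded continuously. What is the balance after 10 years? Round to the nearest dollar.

A = P·e^(rt) = 4,000·e^(0.077·10) = 4,000·e^0.77.
e^0.77 ≈ 2.159766254, so A ≈ 8,639.0650.

$8,639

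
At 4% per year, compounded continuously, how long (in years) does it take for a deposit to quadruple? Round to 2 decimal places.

e^(0.04t) = 4, so 0.04t = ln 4 ≈ 1.3863.
t ≈ 1.3863/0.04 ≈ 34.6574.

34.66 years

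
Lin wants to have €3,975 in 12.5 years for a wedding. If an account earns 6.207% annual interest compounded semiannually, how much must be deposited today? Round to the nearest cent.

Growth factor = (1 + 0.031035)^25 ≈ 2.147015637.
P = 3,975/2.147015637 ≈ 1,851.4071.

€1,851.41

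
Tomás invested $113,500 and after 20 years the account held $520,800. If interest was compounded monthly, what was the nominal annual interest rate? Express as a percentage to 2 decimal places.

7.64%

(1 + r/12)^240 = 520,800/113,500 = 4.58855.
1 + r/12 = 4.58855^(1/240) ≈ 1.006368, so r/12 ≈ 0.00636837.
r ≈ 12·0.00636837 = 7.64205%.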